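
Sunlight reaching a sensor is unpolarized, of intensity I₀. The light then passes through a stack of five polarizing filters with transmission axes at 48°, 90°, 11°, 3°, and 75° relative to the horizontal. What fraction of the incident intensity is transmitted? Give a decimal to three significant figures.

Unpolarized light through the first polarizer → I₁ = ½ I₀, now polarized at 48°.
I₂ = I₁ cos²(90° − 48°) = 0.5 I₀ · cos²(42°) = 0.2761 I₀.
I₃ = I₂ cos²(11° − 90°) = 0.2761 I₀ · cos²(79°) = 0.01005 I₀.
I₄ = I₃ cos²(3° − 11°) = 0.01005 I₀ · cos²(8°) = 0.009859 I₀.
I₅ = I₄ cos²(75° − 3°) = 0.009859 I₀ · cos²(72°) = 0.0009414 I₀.
Transmitted fraction = 0.0009414.

≈ 0.000941 I₀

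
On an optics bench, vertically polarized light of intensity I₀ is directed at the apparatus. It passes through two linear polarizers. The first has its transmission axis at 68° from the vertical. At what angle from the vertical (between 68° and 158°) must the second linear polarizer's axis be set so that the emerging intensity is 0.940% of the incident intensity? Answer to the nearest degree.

By Malus's law, I₁ = I₀ cos²(68° − 0°) = I₀ cos²(68°) = 0.1403 I₀.
Need I₂/I₀ = 0.0094, so cos²(θ − 68°) = 0.0094 / 0.1403 = 0.06698.
θ − 68° = arccos(√0.06698) = 75.0°, giving θ ≈ 68 + 75.0 = 143.0°.

θ ≈ 143°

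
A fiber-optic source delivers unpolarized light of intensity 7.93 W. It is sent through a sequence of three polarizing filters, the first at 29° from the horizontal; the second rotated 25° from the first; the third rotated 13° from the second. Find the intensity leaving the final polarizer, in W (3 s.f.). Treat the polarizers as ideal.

Unpolarized light through the first polarizer → I₁ = 7.93 W/2 = 3.965 W, polarized at 29°.
I₂ = I₁ · cos²(25°) = 3.965 · 0.8214 = 3.257 W.
I₃ = I₂ · cos²(13°) = 3.257 · 0.9494 = 3.092 W.

I ≈ 3.09 W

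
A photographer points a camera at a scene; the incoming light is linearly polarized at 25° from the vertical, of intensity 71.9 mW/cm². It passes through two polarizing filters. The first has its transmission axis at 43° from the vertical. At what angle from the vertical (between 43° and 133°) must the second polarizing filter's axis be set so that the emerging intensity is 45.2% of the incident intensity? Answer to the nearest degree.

θ ≈ 88°

By Malus's law, I₁ = I₀ cos²(43° − 25°) = I₀ cos²(18°) = 0.9045 I₀.
Need I₂/I₀ = 0.452, so cos²(θ − 43°) = 0.452 / 0.9045 = 0.4997.
θ − 43° = arccos(√0.4997) = 45.0°, giving θ ≈ 43 + 45.0 = 88.0°.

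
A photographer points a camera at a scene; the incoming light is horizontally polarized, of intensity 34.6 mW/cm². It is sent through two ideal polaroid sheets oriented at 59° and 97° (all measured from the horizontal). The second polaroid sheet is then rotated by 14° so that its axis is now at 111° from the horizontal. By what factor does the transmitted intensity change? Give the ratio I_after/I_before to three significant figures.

I_new/I_old ≈ 0.610

Before rotation:
By Malus's law, I₁ = I₀ cos²(59° − 0°) = I₀ cos²(59°) = 0.2653 I₀.
I₂ = I₁ cos²(97° − 59°) = 0.2653 I₀ · cos²(38°) = 0.1647 I₀.
After rotation:
I₁ = I₀ cos²(59° − 0°) = I₀ cos²(59°) = 0.2653 I₀.
I₂ = I₁ cos²(111° − 59°) = 0.2653 I₀ · cos²(52°) = 0.1005 I₀.
Ratio = 0.1005 / 0.1647 = 0.6104.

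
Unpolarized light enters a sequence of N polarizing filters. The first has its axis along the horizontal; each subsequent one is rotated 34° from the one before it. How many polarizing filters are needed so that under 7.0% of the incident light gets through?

First polarizer halves the unpolarized light: factor 1/2.
Each further stage multiplies by cos²(34°) = 0.6873.
After N polarizers: T = 0.5·0.6873^(N−1). Require T < 0.070 ⇒ N−1 > ln(0.070/0.5)/ln(0.6873) = 5.24, so N−1 ≥ 6 and N = 7.
Check: N=7 gives T = 0.05271 < 0.070; N=6 gives T = 0.07669.

N = 7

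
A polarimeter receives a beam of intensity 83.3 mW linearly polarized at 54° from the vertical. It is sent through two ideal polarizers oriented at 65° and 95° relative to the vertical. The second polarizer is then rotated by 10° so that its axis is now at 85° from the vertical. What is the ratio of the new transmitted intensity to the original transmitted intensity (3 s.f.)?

Before rotation:
I₁ = I₀ cos²(65° − 54°) = I₀ cos²(11°) = 0.9636 I₀.
I₂ = I₁ cos²(95° − 65°) = 0.9636 I₀ · cos²(30°) = 0.7227 I₀.
After rotation:
I₁ = I₀ cos²(65° − 54°) = I₀ cos²(11°) = 0.9636 I₀.
I₂ = I₁ cos²(85° − 65°) = 0.9636 I₀ · cos²(20°) = 0.8509 I₀.
Ratio = 0.8509 / 0.7227 = 1.177.

I_new/I_old ≈ 1.18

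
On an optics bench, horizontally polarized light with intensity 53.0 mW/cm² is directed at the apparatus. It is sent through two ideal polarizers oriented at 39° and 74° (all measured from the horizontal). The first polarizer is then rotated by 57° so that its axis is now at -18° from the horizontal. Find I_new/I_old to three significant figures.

I_new/I_old ≈ 0.00272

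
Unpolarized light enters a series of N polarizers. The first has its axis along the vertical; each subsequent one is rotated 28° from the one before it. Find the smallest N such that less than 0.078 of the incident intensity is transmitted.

First polarizer halves the unpolarized light: factor 1/2.
Each further stage multiplies by cos²(28°) = 0.7796.
After N polarizers: T = 0.5·0.7796^(N−1). Require T < 0.078 ⇒ N−1 > ln(0.078/0.5)/ln(0.7796) = 7.46, so N−1 ≥ 8 and N = 9.
Check: N=9 gives T = 0.06822 < 0.078; N=8 gives T = 0.08751.

N = 9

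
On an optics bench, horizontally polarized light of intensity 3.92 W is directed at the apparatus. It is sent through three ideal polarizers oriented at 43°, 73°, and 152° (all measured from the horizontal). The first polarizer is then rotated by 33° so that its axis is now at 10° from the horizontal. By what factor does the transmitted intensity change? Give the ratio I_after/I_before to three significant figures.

I_new/I_old ≈ 0.498

Before rotation:
I₁ = I₀ cos²(43° − 0°) = I₀ cos²(43°) = 0.5349 I₀.
I₂ = I₁ cos²(73° − 43°) = 0.5349 I₀ · cos²(30°) = 0.4012 I₀.
I₃ = I₂ cos²(152° − 73°) = 0.4012 I₀ · cos²(79°) = 0.01461 I₀.
After rotation:
I₁ = I₀ cos²(10° − 0°) = I₀ cos²(10°) = 0.9698 I₀.
I₂ = I₁ cos²(73° − 10°) = 0.9698 I₀ · cos²(63°) = 0.1999 I₀.
I₃ = I₂ cos²(152° − 73°) = 0.1999 I₀ · cos²(79°) = 0.007278 I₀.
Ratio = 0.007278 / 0.01461 = 0.4983.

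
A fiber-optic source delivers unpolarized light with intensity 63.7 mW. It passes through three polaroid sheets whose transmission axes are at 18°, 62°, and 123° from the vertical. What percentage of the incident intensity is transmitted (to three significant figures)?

≈ 6.08%

Unpolarized light through the first polarizer → I₁ = 63.7 mW/2 = 31.85 mW, polarized at 18°.
I₂ = I₁ · cos²(44°) = 31.85 · 0.5174 = 16.48 mW.
I₃ = I₂ · cos²(61°) = 16.48 · 0.235 = 3.874 mW.
That is 6.081% of the incident intensity.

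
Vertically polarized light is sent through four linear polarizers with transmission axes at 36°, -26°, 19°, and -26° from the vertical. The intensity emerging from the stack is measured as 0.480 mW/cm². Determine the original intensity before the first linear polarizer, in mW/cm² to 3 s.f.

I₀ ≈ 13.3 mW/cm²

By Malus's law, I₁ = I₀ cos²(36° − 0°) = I₀ cos²(36°) = 0.6545 I₀.
I₂ = I₁ cos²(-26° − 36°) = 0.6545 I₀ · cos²(62°) = 0.1443 I₀.
I₃ = I₂ cos²(19° + 26°) = 0.1443 I₀ · cos²(45°) = 0.07213 I₀.
I₄ = I₃ cos²(-26° − 19°) = 0.07213 I₀ · cos²(45°) = 0.03606 I₀.
So 0.480 mW/cm² = 0.03606 I₀, giving I₀ = 0.480/0.03606 = 13.31 mW/cm².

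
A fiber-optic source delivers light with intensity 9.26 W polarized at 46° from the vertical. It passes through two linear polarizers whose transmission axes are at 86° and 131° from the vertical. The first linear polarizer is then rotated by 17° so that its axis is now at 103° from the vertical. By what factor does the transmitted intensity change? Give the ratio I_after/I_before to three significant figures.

Before rotation:
By Malus's law, I₁ = I₀ cos²(86° − 46°) = I₀ cos²(40°) = 0.5868 I₀.
I₂ = I₁ cos²(131° − 86°) = 0.5868 I₀ · cos²(45°) = 0.2934 I₀.
After rotation:
I₁ = I₀ cos²(103° − 46°) = I₀ cos²(57°) = 0.2966 I₀.
I₂ = I₁ cos²(131° − 103°) = 0.2966 I₀ · cos²(28°) = 0.2313 I₀.
Ratio = 0.2313 / 0.2934 = 0.7882.

I_new/I_old ≈ 0.788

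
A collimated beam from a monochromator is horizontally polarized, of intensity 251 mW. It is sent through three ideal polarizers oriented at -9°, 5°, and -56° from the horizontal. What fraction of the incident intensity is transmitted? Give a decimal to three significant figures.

I/I₀ ≈ 0.216

I₁ = 251 mW · cos²(9°) = 244.9 mW.
I₂ = I₁ · cos²(14°) = 244.9 · 0.9415 = 230.5 mW.
I₃ = I₂ · cos²(61°) = 230.5 · 0.235 = 54.18 mW.
Transmitted fraction = 0.2159.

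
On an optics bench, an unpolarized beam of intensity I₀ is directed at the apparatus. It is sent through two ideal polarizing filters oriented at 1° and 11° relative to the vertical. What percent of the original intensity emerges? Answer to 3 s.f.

Unpolarized light through the first polarizer → I₁ = ½ I₀, now polarized at 1°.
I₂ = I₁ cos²(11° − 1°) = 0.5 I₀ · cos²(10°) = 0.4849 I₀.
That is 48.49% of the incident intensity.

≈ 48.5%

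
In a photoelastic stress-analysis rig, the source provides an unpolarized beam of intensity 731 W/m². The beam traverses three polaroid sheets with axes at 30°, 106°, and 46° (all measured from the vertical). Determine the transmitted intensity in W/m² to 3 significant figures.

Unpolarized light through the first polarizer → I₁ = 731 W/m²/2 = 365.5 W/m², polarized at 30°.
I₂ = I₁ · cos²(76°) = 365.5 · 0.05853 = 21.39 W/m².
I₃ = I₂ · cos²(60°) = 21.39 · 0.25 = 5.348 W/m².

I ≈ 5.35 W/m²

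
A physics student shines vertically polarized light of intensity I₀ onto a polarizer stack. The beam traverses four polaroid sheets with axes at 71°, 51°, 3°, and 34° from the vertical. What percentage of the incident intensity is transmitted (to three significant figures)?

≈ 3.08%

I₁ = I₀ cos²(71° − 0°) = I₀ cos²(71°) = 0.106 I₀.
I₂ = I₁ cos²(51° − 71°) = 0.106 I₀ · cos²(20°) = 0.0936 I₀.
I₃ = I₂ cos²(3° − 51°) = 0.0936 I₀ · cos²(48°) = 0.04191 I₀.
I₄ = I₃ cos²(34° − 3°) = 0.04191 I₀ · cos²(31°) = 0.03079 I₀.
That is 3.079% of the incident intensity.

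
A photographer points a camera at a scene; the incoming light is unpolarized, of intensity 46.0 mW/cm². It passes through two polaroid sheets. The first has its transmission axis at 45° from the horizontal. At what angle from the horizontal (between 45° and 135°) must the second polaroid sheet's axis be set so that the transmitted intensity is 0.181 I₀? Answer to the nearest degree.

θ ≈ 98°

Unpolarized light through the first polarizer → I₁ = ½ I₀, now polarized at 45°.
Need I₂/I₀ = 0.181, so cos²(θ − 45°) = 0.181 / 0.5 = 0.362.
θ − 45° = arccos(√0.362) = 53.0°, giving θ ≈ 45 + 53.0 = 98.0°.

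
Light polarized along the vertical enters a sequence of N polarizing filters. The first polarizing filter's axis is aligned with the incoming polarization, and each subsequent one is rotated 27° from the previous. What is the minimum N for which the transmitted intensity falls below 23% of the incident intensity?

N = 8

First polarizer is aligned with the polarization: full transmission.
Each further stage multiplies by cos²(27°) = 0.7939.
After N polarizers: T = 0.7939^(N−1). Require T < 0.23 ⇒ N−1 > ln(0.23)/ln(0.7939) = 6.37, so N−1 ≥ 7 and N = 8.
Check: N=8 gives T = 0.1988 < 0.23; N=7 gives T = 0.2504.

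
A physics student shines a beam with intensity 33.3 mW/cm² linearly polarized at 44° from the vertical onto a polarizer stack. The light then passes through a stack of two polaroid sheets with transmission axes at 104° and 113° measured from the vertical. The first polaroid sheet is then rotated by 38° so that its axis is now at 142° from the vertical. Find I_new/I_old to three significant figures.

I_new/I_old ≈ 0.0608

Before rotation:
By Malus's law, I₁ = I₀ cos²(104° − 44°) = I₀ cos²(60°) = 0.25 I₀.
I₂ = I₁ cos²(113° − 104°) = 0.25 I₀ · cos²(9°) = 0.2439 I₀.
After rotation:
I₁ = I₀ cos²(142° − 44°) = I₀ cos²(82°) = 0.01937 I₀.
I₂ = I₁ cos²(113° − 142°) = 0.01937 I₀ · cos²(29°) = 0.01482 I₀.
Ratio = 0.01482 / 0.2439 = 0.06075.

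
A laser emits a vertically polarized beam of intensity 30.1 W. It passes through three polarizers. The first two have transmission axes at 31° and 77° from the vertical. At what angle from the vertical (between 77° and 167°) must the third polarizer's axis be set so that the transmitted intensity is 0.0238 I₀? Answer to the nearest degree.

θ ≈ 152°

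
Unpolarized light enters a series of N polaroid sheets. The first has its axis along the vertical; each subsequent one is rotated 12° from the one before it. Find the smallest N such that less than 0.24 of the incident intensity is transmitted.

N = 18

First polarizer halves the unpolarized light: factor 1/2.
Each further stage multiplies by cos²(12°) = 0.9568.
After N polarizers: T = 0.5·0.9568^(N−1). Require T < 0.24 ⇒ N−1 > ln(0.24/0.5)/ln(0.9568) = 16.61, so N−1 ≥ 17 and N = 18.
Check: N=18 gives T = 0.2359 < 0.24; N=17 gives T = 0.2466.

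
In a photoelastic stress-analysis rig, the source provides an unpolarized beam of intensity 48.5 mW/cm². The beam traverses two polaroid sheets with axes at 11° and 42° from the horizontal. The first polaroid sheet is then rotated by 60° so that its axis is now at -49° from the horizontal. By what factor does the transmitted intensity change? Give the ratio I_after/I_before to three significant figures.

Before rotation:
Unpolarized light through the first polarizer → I₁ = ½ I₀, now polarized at 11°.
I₂ = I₁ cos²(42° − 11°) = 0.5 I₀ · cos²(31°) = 0.3674 I₀.
After rotation:
Unpolarized light through the first polarizer → I₁ = ½ I₀, now polarized at -49°.
Angle between axes 1 and 2: 89°. I₂ = 0.5 I₀ · cos²(89°) = 0.0001523 I₀.
Ratio = 0.0001523 / 0.3674 = 0.0004146.

I_new/I_old ≈ 0.000415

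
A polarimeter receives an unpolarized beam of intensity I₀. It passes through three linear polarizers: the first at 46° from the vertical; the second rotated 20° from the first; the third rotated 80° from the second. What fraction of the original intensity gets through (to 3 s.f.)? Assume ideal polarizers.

Unpolarized light through the first polarizer → I₁ = ½ I₀, now polarized at 46°.
I₂ = I₁ cos²(20°) = 0.5 · 0.883 I₀ = 0.4415 I₀.
I₃ = I₂ cos²(80°) = 0.4415 · 0.03015 I₀ = 0.01331 I₀.
Transmitted fraction = 0.01331.

≈ 0.0133 I₀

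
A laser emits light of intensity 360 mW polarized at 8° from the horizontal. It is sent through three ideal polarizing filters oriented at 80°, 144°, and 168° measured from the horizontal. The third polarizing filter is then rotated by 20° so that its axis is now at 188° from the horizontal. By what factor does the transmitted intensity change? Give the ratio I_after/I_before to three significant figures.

I_new/I_old ≈ 0.620

Before rotation:
I₁ = I₀ cos²(80° − 8°) = I₀ cos²(72°) = 0.09549 I₀.
I₂ = I₁ cos²(144° − 80°) = 0.09549 I₀ · cos²(64°) = 0.01835 I₀.
I₃ = I₂ cos²(168° − 144°) = 0.01835 I₀ · cos²(24°) = 0.01531 I₀.
After rotation:
I₁ = I₀ cos²(80° − 8°) = I₀ cos²(72°) = 0.09549 I₀.
I₂ = I₁ cos²(144° − 80°) = 0.09549 I₀ · cos²(64°) = 0.01835 I₀.
I₃ = I₂ cos²(188° − 144°) = 0.01835 I₀ · cos²(44°) = 0.009495 I₀.
Ratio = 0.009495 / 0.01531 = 0.62.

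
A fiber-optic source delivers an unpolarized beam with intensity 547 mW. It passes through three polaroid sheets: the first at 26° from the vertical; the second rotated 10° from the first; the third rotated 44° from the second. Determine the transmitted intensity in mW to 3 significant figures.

I ≈ 137 mW

Unpolarized light through the first polarizer → I₁ = 547 mW/2 = 273.5 mW, polarized at 26°.
I₂ = I₁ · cos²(10°) = 273.5 · 0.9698 = 265.3 mW.
I₃ = I₂ · cos²(44°) = 265.3 · 0.5174 = 137.3 mW.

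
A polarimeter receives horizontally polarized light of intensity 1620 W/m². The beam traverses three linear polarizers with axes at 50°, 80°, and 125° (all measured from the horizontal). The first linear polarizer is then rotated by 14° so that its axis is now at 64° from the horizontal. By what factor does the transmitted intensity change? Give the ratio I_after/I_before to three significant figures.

Before rotation:
By Malus's law, I₁ = I₀ cos²(50° − 0°) = I₀ cos²(50°) = 0.4132 I₀.
I₂ = I₁ cos²(80° − 50°) = 0.4132 I₀ · cos²(30°) = 0.3099 I₀.
I₃ = I₂ cos²(125° − 80°) = 0.3099 I₀ · cos²(45°) = 0.1549 I₀.
After rotation:
I₁ = I₀ cos²(64° − 0°) = I₀ cos²(64°) = 0.1922 I₀.
I₂ = I₁ cos²(80° − 64°) = 0.1922 I₀ · cos²(16°) = 0.1776 I₀.
I₃ = I₂ cos²(125° − 80°) = 0.1776 I₀ · cos²(45°) = 0.08878 I₀.
Ratio = 0.08878 / 0.1549 = 0.573.

I_new/I_old ≈ 0.573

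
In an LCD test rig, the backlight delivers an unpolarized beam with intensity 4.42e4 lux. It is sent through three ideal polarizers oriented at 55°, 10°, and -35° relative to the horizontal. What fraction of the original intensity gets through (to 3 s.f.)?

I/I₀ ≈ 0.125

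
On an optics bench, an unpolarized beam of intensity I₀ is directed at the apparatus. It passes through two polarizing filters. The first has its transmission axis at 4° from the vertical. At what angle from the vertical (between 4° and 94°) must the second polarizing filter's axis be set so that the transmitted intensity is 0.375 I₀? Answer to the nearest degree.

Unpolarized light through the first polarizer → I₁ = ½ I₀, now polarized at 4°.
Need I₂/I₀ = 0.375, so cos²(θ − 4°) = 0.375 / 0.5 = 0.75.
θ − 4° = arccos(√0.75) = 30.0°, giving θ ≈ 4 + 30.0 = 34.0°.

θ ≈ 34°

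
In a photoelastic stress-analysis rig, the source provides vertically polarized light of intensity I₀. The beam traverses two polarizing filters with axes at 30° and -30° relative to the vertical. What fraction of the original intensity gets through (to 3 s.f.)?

≈ 0.188 I₀

By Malus's law, I₁ = I₀ cos²(30° − 0°) = I₀ cos²(30°) = 0.75 I₀.
I₂ = I₁ cos²(-30° − 30°) = 0.75 I₀ · cos²(60°) = 0.1875 I₀.
Transmitted fraction = 0.1875.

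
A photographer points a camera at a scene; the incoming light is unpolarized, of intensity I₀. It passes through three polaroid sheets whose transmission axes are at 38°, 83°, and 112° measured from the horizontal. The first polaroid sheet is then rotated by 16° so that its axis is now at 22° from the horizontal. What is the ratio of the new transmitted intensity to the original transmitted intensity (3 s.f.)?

I_new/I_old ≈ 0.470

Before rotation:
Unpolarized light through the first polarizer → I₁ = ½ I₀, now polarized at 38°.
I₂ = I₁ cos²(83° − 38°) = 0.5 I₀ · cos²(45°) = 0.25 I₀.
I₃ = I₂ cos²(112° − 83°) = 0.25 I₀ · cos²(29°) = 0.1912 I₀.
After rotation:
Unpolarized light through the first polarizer → I₁ = ½ I₀, now polarized at 22°.
I₂ = I₁ cos²(83° − 22°) = 0.5 I₀ · cos²(61°) = 0.1175 I₀.
I₃ = I₂ cos²(112° − 83°) = 0.1175 I₀ · cos²(29°) = 0.0899 I₀.
Ratio = 0.0899 / 0.1912 = 0.4701.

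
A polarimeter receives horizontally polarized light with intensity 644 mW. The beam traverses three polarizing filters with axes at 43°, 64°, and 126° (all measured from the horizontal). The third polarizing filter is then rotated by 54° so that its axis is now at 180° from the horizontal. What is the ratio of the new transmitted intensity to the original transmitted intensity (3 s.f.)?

Before rotation:
I₁ = I₀ cos²(43° − 0°) = I₀ cos²(43°) = 0.5349 I₀.
I₂ = I₁ cos²(64° − 43°) = 0.5349 I₀ · cos²(21°) = 0.4662 I₀.
I₃ = I₂ cos²(126° − 64°) = 0.4662 I₀ · cos²(62°) = 0.1027 I₀.
After rotation:
I₁ = I₀ cos²(43° − 0°) = I₀ cos²(43°) = 0.5349 I₀.
I₂ = I₁ cos²(64° − 43°) = 0.5349 I₀ · cos²(21°) = 0.4662 I₀.
Angle between axes 2 and 3: 64°. I₃ = 0.4662 I₀ · cos²(64°) = 0.08959 I₀.
Ratio = 0.08959 / 0.1027 = 0.8719.

I_new/I_old ≈ 0.872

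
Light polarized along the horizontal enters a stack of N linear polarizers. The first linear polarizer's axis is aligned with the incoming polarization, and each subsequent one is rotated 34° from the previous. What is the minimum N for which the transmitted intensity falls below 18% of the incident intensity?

First polarizer is aligned with the polarization: full transmission.
Each further stage multiplies by cos²(34°) = 0.6873.
After N polarizers: T = 0.6873^(N−1). Require T < 0.18 ⇒ N−1 > ln(0.18)/ln(0.6873) = 4.57, so N−1 ≥ 5 and N = 6.
Check: N=6 gives T = 0.1534 < 0.18; N=5 gives T = 0.2231.

N = 6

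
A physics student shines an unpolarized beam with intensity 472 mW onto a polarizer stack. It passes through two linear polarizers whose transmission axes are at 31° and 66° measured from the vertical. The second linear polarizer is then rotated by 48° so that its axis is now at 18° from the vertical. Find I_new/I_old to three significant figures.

Before rotation:
Unpolarized light through the first polarizer → I₁ = ½ I₀, now polarized at 31°.
I₂ = I₁ cos²(66° − 31°) = 0.5 I₀ · cos²(35°) = 0.3355 I₀.
After rotation:
Unpolarized light through the first polarizer → I₁ = ½ I₀, now polarized at 31°.
I₂ = I₁ cos²(18° − 31°) = 0.5 I₀ · cos²(13°) = 0.4747 I₀.
Ratio = 0.4747 / 0.3355 = 1.415.

I_new/I_old ≈ 1.41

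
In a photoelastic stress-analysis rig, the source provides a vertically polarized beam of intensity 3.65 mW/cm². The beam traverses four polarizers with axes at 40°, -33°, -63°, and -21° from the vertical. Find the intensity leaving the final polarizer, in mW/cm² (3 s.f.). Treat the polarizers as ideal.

I ≈ 0.0758 mW/cm²

I₁ = 3.65 mW/cm² · cos²(40°) = 2.142 mW/cm².
I₂ = I₁ · cos²(73°) = 2.142 · 0.08548 = 0.1831 mW/cm².
I₃ = I₂ · cos²(30°) = 0.1831 · 0.75 = 0.1373 mW/cm².
I₄ = I₃ · cos²(42°) = 0.1373 · 0.5523 = 0.07584 mW/cm².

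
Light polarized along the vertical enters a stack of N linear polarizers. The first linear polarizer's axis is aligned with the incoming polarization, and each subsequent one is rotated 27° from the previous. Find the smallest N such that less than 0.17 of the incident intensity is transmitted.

N = 9

First polarizer is aligned with the polarization: full transmission.
Each further stage multiplies by cos²(27°) = 0.7939.
After N polarizers: T = 0.7939^(N−1). Require T < 0.17 ⇒ N−1 > ln(0.17)/ln(0.7939) = 7.68, so N−1 ≥ 8 and N = 9.
Check: N=9 gives T = 0.1578 < 0.17; N=8 gives T = 0.1988.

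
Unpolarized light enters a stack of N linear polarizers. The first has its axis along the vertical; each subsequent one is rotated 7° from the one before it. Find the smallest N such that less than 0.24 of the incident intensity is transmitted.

N = 51

First polarizer halves the unpolarized light: factor 1/2.
Each further stage multiplies by cos²(7°) = 0.9851.
After N polarizers: T = 0.5·0.9851^(N−1). Require T < 0.24 ⇒ N−1 > ln(0.24/0.5)/ln(0.9851) = 49.05, so N−1 ≥ 50 and N = 51.
Check: N=51 gives T = 0.2366 < 0.24; N=50 gives T = 0.2402.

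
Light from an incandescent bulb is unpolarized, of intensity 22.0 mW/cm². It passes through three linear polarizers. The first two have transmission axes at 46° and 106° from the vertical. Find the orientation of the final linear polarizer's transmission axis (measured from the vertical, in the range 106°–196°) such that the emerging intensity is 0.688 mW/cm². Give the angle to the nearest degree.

θ ≈ 166°

Unpolarized light through the first polarizer → I₁ = ½ I₀, now polarized at 46°.
I₂ = I₁ cos²(106° − 46°) = 0.5 I₀ · cos²(60°) = 0.125 I₀.
Target fraction: 0.688 / 22.0 mW/cm² = 0.03127 of I₀.
Need I₃/I₀ = 0.03127, so cos²(θ − 106°) = 0.03127 / 0.125 = 0.2502.
θ − 106° = arccos(√0.2502) = 60.0°, giving θ ≈ 106 + 60.0 = 166.0°.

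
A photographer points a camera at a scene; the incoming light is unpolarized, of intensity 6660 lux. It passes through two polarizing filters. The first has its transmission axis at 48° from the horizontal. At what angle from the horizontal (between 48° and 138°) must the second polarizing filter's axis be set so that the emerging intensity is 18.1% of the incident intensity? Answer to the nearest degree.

Unpolarized light through the first polarizer → I₁ = ½ I₀, now polarized at 48°.
Need I₂/I₀ = 0.181, so cos²(θ − 48°) = 0.181 / 0.5 = 0.362.
θ − 48° = arccos(√0.362) = 53.0°, giving θ ≈ 48 + 53.0 = 101.0°.

θ ≈ 101°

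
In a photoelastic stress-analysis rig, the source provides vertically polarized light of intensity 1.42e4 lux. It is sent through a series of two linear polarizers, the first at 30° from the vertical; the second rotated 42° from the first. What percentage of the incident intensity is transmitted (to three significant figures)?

≈ 41.4%

By Malus's law, I₁ = 1.42e4 lux · cos²(30°) = 1.065e+04 lux.
I₂ = I₁ · cos²(42°) = 1.065e+04 · 0.5523 = 5882 lux.
That is 41.42% of the incident intensity.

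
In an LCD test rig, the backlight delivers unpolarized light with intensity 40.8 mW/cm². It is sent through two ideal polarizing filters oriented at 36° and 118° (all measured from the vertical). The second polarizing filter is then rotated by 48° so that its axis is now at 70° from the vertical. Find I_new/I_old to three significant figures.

I_new/I_old ≈ 35.5

Before rotation:
Unpolarized light through the first polarizer → I₁ = ½ I₀, now polarized at 36°.
I₂ = I₁ cos²(118° − 36°) = 0.5 I₀ · cos²(82°) = 0.009685 I₀.
After rotation:
Unpolarized light through the first polarizer → I₁ = ½ I₀, now polarized at 36°.
I₂ = I₁ cos²(70° − 36°) = 0.5 I₀ · cos²(34°) = 0.3437 I₀.
Ratio = 0.3437 / 0.009685 = 35.48.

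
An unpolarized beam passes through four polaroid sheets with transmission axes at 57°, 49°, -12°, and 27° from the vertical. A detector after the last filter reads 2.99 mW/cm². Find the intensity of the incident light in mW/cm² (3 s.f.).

Unpolarized light through the first polarizer → I₁ = ½ I₀, now polarized at 57°.
I₂ = I₁ cos²(49° − 57°) = 0.5 I₀ · cos²(8°) = 0.4903 I₀.
I₃ = I₂ cos²(-12° − 49°) = 0.4903 I₀ · cos²(61°) = 0.1152 I₀.
I₄ = I₃ cos²(27° + 12°) = 0.1152 I₀ · cos²(39°) = 0.0696 I₀.
So 2.99 mW/cm² = 0.0696 I₀, giving I₀ = 2.99/0.0696 = 42.96 mW/cm².

I₀ ≈ 43.0 mW/cm²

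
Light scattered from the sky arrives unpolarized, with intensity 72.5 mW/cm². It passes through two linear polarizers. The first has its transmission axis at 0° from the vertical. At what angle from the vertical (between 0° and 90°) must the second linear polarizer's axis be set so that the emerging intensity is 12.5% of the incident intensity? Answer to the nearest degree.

θ ≈ 60°

Unpolarized light through the first polarizer → I₁ = ½ I₀, now polarized at 0°.
Need I₂/I₀ = 0.125, so cos²(θ − 0°) = 0.125 / 0.5 = 0.25.
θ − 0° = arccos(√0.25) = 60.0°, giving θ ≈ 0 + 60.0 = 60.0°.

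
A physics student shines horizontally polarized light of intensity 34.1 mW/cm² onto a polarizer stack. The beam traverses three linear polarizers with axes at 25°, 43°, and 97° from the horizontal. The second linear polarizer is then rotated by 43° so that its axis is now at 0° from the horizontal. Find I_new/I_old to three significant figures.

Before rotation:
I₁ = I₀ cos²(25° − 0°) = I₀ cos²(25°) = 0.8214 I₀.
I₂ = I₁ cos²(43° − 25°) = 0.8214 I₀ · cos²(18°) = 0.743 I₀.
I₃ = I₂ cos²(97° − 43°) = 0.743 I₀ · cos²(54°) = 0.2567 I₀.
After rotation:
I₁ = I₀ cos²(25° − 0°) = I₀ cos²(25°) = 0.8214 I₀.
I₂ = I₁ cos²(0° − 25°) = 0.8214 I₀ · cos²(25°) = 0.6747 I₀.
Angle between axes 2 and 3: 83°. I₃ = 0.6747 I₀ · cos²(83°) = 0.01002 I₀.
Ratio = 0.01002 / 0.2567 = 0.03904.

I_new/I_old ≈ 0.0390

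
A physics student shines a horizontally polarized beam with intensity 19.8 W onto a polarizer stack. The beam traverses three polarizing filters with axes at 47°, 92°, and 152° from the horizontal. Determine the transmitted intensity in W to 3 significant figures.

I₁ = 19.8 W · cos²(47°) = 9.209 W.
I₂ = I₁ · cos²(45°) = 9.209 · 0.5 = 4.605 W.
I₃ = I₂ · cos²(60°) = 4.605 · 0.25 = 1.151 W.

I ≈ 1.15 W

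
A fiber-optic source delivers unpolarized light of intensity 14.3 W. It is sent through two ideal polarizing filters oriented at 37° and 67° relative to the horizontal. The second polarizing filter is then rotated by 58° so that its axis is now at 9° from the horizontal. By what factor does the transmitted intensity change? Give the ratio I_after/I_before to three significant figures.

I_new/I_old ≈ 1.04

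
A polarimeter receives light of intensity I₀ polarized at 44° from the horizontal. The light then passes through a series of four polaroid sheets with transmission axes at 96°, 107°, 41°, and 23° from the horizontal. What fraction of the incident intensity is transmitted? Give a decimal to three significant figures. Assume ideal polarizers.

≈ 0.0547 I₀

I₁ = I₀ cos²(96° − 44°) = I₀ cos²(52°) = 0.379 I₀.
I₂ = I₁ cos²(107° − 96°) = 0.379 I₀ · cos²(11°) = 0.3652 I₀.
I₃ = I₂ cos²(41° − 107°) = 0.3652 I₀ · cos²(66°) = 0.06042 I₀.
I₄ = I₃ cos²(23° − 41°) = 0.06042 I₀ · cos²(18°) = 0.05465 I₀.
Transmitted fraction = 0.05465.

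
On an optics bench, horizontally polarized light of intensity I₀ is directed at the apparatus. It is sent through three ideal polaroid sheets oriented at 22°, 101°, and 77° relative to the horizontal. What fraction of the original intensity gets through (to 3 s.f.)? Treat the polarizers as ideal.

≈ 0.0261 I₀

I₁ = I₀ cos²(22° − 0°) = I₀ cos²(22°) = 0.8597 I₀.
I₂ = I₁ cos²(101° − 22°) = 0.8597 I₀ · cos²(79°) = 0.0313 I₀.
I₃ = I₂ cos²(77° − 101°) = 0.0313 I₀ · cos²(24°) = 0.02612 I₀.
Transmitted fraction = 0.02612.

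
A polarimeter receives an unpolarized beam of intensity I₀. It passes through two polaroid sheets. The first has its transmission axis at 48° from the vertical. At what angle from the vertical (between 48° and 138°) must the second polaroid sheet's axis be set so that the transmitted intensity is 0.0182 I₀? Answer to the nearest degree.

Unpolarized light through the first polarizer → I₁ = ½ I₀, now polarized at 48°.
Need I₂/I₀ = 0.0182, so cos²(θ − 48°) = 0.0182 / 0.5 = 0.0364.
θ − 48° = arccos(√0.0364) = 79.0°, giving θ ≈ 48 + 79.0 = 127.0°.

θ ≈ 127°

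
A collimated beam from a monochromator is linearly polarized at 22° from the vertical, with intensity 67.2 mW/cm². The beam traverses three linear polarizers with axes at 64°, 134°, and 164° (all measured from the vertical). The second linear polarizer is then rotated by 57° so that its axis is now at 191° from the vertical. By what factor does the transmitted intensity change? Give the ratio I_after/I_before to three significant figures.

I_new/I_old ≈ 3.28

Before rotation:
By Malus's law, I₁ = I₀ cos²(64° − 22°) = I₀ cos²(42°) = 0.5523 I₀.
I₂ = I₁ cos²(134° − 64°) = 0.5523 I₀ · cos²(70°) = 0.0646 I₀.
I₃ = I₂ cos²(164° − 134°) = 0.0646 I₀ · cos²(30°) = 0.04845 I₀.
After rotation:
I₁ = I₀ cos²(64° − 22°) = I₀ cos²(42°) = 0.5523 I₀.
Angle between axes 1 and 2: 53°. I₂ = 0.5523 I₀ · cos²(53°) = 0.2 I₀.
I₃ = I₂ cos²(164° − 191°) = 0.2 I₀ · cos²(27°) = 0.1588 I₀.
Ratio = 0.1588 / 0.04845 = 3.277.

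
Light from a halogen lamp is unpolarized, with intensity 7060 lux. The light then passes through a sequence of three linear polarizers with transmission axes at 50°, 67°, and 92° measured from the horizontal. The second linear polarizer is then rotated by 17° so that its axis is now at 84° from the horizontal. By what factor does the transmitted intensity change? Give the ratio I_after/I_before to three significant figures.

Before rotation:
Unpolarized light through the first polarizer → I₁ = ½ I₀, now polarized at 50°.
I₂ = I₁ cos²(67° − 50°) = 0.5 I₀ · cos²(17°) = 0.4573 I₀.
I₃ = I₂ cos²(92° − 67°) = 0.4573 I₀ · cos²(25°) = 0.3756 I₀.
After rotation:
Unpolarized light through the first polarizer → I₁ = ½ I₀, now polarized at 50°.
I₂ = I₁ cos²(84° − 50°) = 0.5 I₀ · cos²(34°) = 0.3437 I₀.
I₃ = I₂ cos²(92° − 84°) = 0.3437 I₀ · cos²(8°) = 0.337 I₀.
Ratio = 0.337 / 0.3756 = 0.8972.

I_new/I_old ≈ 0.897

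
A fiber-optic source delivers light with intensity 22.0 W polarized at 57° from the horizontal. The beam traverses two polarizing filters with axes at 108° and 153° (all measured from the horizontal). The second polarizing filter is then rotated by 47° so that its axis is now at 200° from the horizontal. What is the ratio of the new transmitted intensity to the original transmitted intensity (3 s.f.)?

I_new/I_old ≈ 0.00244

Before rotation:
By Malus's law, I₁ = I₀ cos²(108° − 57°) = I₀ cos²(51°) = 0.396 I₀.
I₂ = I₁ cos²(153° − 108°) = 0.396 I₀ · cos²(45°) = 0.198 I₀.
After rotation:
I₁ = I₀ cos²(108° − 57°) = I₀ cos²(51°) = 0.396 I₀.
Angle between axes 1 and 2: 88°. I₂ = 0.396 I₀ · cos²(88°) = 0.0004824 I₀.
Ratio = 0.0004824 / 0.198 = 0.002436.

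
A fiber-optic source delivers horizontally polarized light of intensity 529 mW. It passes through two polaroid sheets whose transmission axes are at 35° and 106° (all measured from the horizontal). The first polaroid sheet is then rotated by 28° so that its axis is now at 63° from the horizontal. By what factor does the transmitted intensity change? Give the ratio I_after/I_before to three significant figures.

I_new/I_old ≈ 1.55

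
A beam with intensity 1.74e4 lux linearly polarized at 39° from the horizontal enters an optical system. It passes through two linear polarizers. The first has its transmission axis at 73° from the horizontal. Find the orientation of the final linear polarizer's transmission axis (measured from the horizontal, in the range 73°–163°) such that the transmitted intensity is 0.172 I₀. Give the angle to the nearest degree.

I₁ = I₀ cos²(73° − 39°) = I₀ cos²(34°) = 0.6873 I₀.
Need I₂/I₀ = 0.172, so cos²(θ − 73°) = 0.172 / 0.6873 = 0.2503.
θ − 73° = arccos(√0.2503) = 60.0°, giving θ ≈ 73 + 60.0 = 133.0°.

θ ≈ 133°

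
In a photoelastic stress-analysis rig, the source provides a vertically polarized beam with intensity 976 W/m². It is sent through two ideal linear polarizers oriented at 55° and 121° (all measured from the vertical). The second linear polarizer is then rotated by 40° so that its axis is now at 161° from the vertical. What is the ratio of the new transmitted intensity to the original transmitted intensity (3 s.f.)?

I_new/I_old ≈ 0.459

Before rotation:
I₁ = I₀ cos²(55° − 0°) = I₀ cos²(55°) = 0.329 I₀.
I₂ = I₁ cos²(121° − 55°) = 0.329 I₀ · cos²(66°) = 0.05443 I₀.
After rotation:
I₁ = I₀ cos²(55° − 0°) = I₀ cos²(55°) = 0.329 I₀.
Angle between axes 1 and 2: 74°. I₂ = 0.329 I₀ · cos²(74°) = 0.025 I₀.
Ratio = 0.025 / 0.05443 = 0.4593.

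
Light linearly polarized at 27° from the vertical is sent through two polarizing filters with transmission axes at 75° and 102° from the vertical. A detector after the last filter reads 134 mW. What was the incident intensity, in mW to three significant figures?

I₀ ≈ 377 mW

By Malus's law, I₁ = I₀ cos²(75° − 27°) = I₀ cos²(48°) = 0.4477 I₀.
I₂ = I₁ cos²(102° − 75°) = 0.4477 I₀ · cos²(27°) = 0.3555 I₀.
So 134 mW = 0.3555 I₀, giving I₀ = 134/0.3555 = 377 mW.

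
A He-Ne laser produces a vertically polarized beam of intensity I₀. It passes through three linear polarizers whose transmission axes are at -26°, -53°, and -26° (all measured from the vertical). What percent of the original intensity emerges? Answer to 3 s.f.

≈ 50.9%

I₁ = I₀ cos²(-26° − 0°) = I₀ cos²(26°) = 0.8078 I₀.
I₂ = I₁ cos²(-53° + 26°) = 0.8078 I₀ · cos²(27°) = 0.6413 I₀.
I₃ = I₂ cos²(-26° + 53°) = 0.6413 I₀ · cos²(27°) = 0.5091 I₀.
That is 50.91% of the incident intensity.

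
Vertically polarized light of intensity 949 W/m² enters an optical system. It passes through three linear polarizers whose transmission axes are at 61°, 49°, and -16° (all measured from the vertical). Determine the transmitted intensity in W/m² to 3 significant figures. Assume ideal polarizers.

By Malus's law, I₁ = 949 W/m² · cos²(61°) = 223.1 W/m².
I₂ = I₁ · cos²(12°) = 223.1 · 0.9568 = 213.4 W/m².
I₃ = I₂ · cos²(65°) = 213.4 · 0.1786 = 38.12 W/m².

I ≈ 38.1 W/m²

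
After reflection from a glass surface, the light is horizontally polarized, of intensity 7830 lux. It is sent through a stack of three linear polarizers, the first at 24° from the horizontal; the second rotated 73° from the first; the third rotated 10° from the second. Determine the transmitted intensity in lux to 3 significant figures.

I₁ = 7830 lux · cos²(24°) = 6535 lux.
I₂ = I₁ · cos²(73°) = 6535 · 0.08548 = 558.6 lux.
I₃ = I₂ · cos²(10°) = 558.6 · 0.9698 = 541.7 lux.

I ≈ 542 lux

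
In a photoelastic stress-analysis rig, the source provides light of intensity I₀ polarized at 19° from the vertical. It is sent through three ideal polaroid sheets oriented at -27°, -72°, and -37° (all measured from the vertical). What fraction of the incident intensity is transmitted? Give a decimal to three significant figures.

≈ 0.162 I₀

I₁ = I₀ cos²(-27° − 19°) = I₀ cos²(46°) = 0.4826 I₀.
I₂ = I₁ cos²(-72° + 27°) = 0.4826 I₀ · cos²(45°) = 0.2413 I₀.
I₃ = I₂ cos²(-37° + 72°) = 0.2413 I₀ · cos²(35°) = 0.1619 I₀.
Transmitted fraction = 0.1619.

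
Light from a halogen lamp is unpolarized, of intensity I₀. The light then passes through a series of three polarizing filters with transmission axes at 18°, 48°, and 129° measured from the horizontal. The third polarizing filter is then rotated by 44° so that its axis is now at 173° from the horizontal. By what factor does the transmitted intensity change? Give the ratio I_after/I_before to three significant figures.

Before rotation:
Unpolarized light through the first polarizer → I₁ = ½ I₀, now polarized at 18°.
I₂ = I₁ cos²(48° − 18°) = 0.5 I₀ · cos²(30°) = 0.375 I₀.
I₃ = I₂ cos²(129° − 48°) = 0.375 I₀ · cos²(81°) = 0.009177 I₀.
After rotation:
Unpolarized light through the first polarizer → I₁ = ½ I₀, now polarized at 18°.
I₂ = I₁ cos²(48° − 18°) = 0.5 I₀ · cos²(30°) = 0.375 I₀.
Angle between axes 2 and 3: 55°. I₃ = 0.375 I₀ · cos²(55°) = 0.1234 I₀.
Ratio = 0.1234 / 0.009177 = 13.44.

I_new/I_old ≈ 13.4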